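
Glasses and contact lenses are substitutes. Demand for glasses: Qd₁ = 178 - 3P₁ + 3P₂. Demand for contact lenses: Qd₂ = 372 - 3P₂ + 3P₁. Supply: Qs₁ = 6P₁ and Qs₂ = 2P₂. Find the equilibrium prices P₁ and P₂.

Market 1: 178 - 3P₁ + 3P₂ = 6P₁ → 9P₁ - 3P₂ = 178.
Market 2: 5P₂ - 3P₁ = 372.
Eliminating P₂: 5×(1) + 3×(2) gives 36P₁ = 2006, so P₁ = 1003/18.
Back-substitute into (2): P₂ = (372 + 3×1003/18) / 5 = 647/6.

P₁ = 1003/18, P₂ = 647/6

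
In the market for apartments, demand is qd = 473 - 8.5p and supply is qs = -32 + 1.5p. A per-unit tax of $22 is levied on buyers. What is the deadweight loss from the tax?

Deadweight loss = 308.55

Pre-tax equilibrium: p* = 50.5, q* = 43.75.
Tax on buyers shifts demand to qd = 473 − 8.5(p + 22) = 286 - 8.5p.
286 - 8.5p = -32 + 1.5p gives seller price ps = 31.8; buyers pay pb = 31.8 + 22 = 53.8.
New quantity: q = 473 − 8.5(53.8) = 15.7.
DWL = ½ × 22 × (43.75 − 15.7) = 308.55.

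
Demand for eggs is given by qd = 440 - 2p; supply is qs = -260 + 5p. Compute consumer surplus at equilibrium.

Consumer surplus = 14400

Equilibrium: 440 - 2p = -260 + 5p gives p* = 100, q* = 240.
Demand choke price (qd = 0): p = 220.
CS = ½(220 − 100)(240) = 14400.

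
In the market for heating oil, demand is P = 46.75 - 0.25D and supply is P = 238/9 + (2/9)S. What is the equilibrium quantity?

Set the two price expressions equal: 46.75 - 0.25Q = 238/9 + (2/9)Q.
731/36 = (17/36)Q, so Q* = 43.
P* = 46.75 − (0.25)(43) = 36.

Q* = 43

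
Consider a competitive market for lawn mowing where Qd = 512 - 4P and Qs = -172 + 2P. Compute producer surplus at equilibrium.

Producer surplus = 784

Equilibrium: 512 - 4P = -172 + 2P gives P* = 114, Q* = 56.
Supply starts at P = 86 (where Qs = 0).
PS = ½(114 − 86)(56) = 784.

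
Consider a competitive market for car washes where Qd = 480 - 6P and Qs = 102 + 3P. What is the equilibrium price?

P* = 42

Set Qd = Qs: 480 - 6P = 102 + 3P.
378 = 9P, so P* = 42.
Q* = 480 − 6(42) = 228.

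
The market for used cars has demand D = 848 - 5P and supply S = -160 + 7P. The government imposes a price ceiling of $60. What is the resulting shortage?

Shortage = 288

Equilibrium price would be P* = 84, so the ceiling at 60 binds.
At P = 60: D = 848 − 5(60) = 548, S = -160 + 7(60) = 260.
Shortage = 548 − 260 = 288.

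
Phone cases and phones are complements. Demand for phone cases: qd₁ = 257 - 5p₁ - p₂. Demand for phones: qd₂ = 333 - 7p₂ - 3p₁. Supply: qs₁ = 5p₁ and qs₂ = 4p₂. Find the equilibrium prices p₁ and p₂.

p₁ = 2494/107, p₂ = 2559/107

Market 1: 257 - 5p₁ - p₂ = 5p₁ → 10p₁ + p₂ = 257.
Market 2: 11p₂ + 3p₁ = 333.
Eliminating p₂: 11×(1) − 1×(2) gives 107p₁ = 2494, so p₁ = 2494/107.
Back-substitute into (2): p₂ = (333 − 3×2494/107) / 11 = 2559/107.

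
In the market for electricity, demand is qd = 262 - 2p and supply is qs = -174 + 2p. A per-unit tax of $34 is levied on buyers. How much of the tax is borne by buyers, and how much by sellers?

Pre-tax equilibrium: p* = 109, q* = 44.
Tax on buyers shifts demand to qd = 262 − 2(p + 34) = 194 - 2p.
194 - 2p = -174 + 2p gives seller price ps = 92; buyers pay pb = 92 + 34 = 126.
New quantity: q = 262 − 2(126) = 10.
Buyer burden = 126 − 109 = 17; seller burden = 109 − 92 = 17.

Buyers bear $17, sellers bear $17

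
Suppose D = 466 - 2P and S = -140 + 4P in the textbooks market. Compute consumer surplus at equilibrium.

Equilibrium: 466 - 2P = -140 + 4P gives P* = 101, Q* = 264.
Demand choke price (D = 0): P = 233.
CS = ½(233 − 101)(264) = 17424.

Consumer surplus = 17424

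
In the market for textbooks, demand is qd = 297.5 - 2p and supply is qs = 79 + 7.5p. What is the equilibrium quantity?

q* = 251.5

Set qd = qs: 297.5 - 2p = 79 + 7.5p.
218.5 = 9.5p, so p* = 23.
q* = 297.5 − 2(23) = 251.5.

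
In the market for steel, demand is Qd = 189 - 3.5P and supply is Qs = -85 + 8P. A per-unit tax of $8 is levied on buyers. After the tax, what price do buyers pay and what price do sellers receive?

Buyers pay 676/23, sellers receive 492/23

Pre-tax equilibrium: P* = 548/23, Q* = 2429/23.
Tax on buyers shifts demand to Qd = 189 − 3.5(P + 8) = 161 - 3.5P.
161 - 3.5P = -85 + 8P gives seller price Ps = 492/23; buyers pay Pb = 492/23 + 8 = 676/23.
New quantity: Q = 189 − 3.5(676/23) = 1981/23.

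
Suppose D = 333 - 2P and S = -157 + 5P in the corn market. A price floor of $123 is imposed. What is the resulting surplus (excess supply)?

Equilibrium price would be P* = 70, so the floor at 123 binds.
At P = 123: D = 87, S = 458.
Surplus = 458 − 87 = 371.

Surplus = 371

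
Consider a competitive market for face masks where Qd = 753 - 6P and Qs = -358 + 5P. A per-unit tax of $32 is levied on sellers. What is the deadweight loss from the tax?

Deadweight loss = 15360/11

Pre-tax equilibrium: P* = 101, Q* = 147.
Tax on sellers shifts supply to Qs = -358 + 5(P − 32) = -518 + 5P.
753 - 6P = -518 + 5P gives buyer price Pb = 1271/11; sellers receive Ps = 1271/11 − 32 = 919/11.
New quantity: Q = 753 − 6(1271/11) = 657/11.
DWL = ½ × 32 × (147 − 657/11) = 15360/11.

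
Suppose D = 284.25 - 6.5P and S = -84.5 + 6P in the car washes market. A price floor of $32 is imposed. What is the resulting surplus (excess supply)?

Equilibrium price would be P* = 29.5, so the floor at 32 binds.
At P = 32: D = 76.25, S = 107.5.
Surplus = 107.5 − 76.25 = 31.25.

Surplus = 31.25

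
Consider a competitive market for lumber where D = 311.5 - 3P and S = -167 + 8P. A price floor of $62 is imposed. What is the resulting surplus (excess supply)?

Equilibrium price would be P* = 43.5, so the floor at 62 binds.
At P = 62: D = 125.5, S = 329.
Surplus = 329 − 125.5 = 203.5.

Surplus = 203.5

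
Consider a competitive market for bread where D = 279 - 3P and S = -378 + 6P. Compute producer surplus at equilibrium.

Producer surplus = 300

Equilibrium: 279 - 3P = -378 + 6P gives P* = 73, Q* = 60.
Supply starts at P = 63 (where S = 0).
PS = ½(73 − 63)(60) = 300.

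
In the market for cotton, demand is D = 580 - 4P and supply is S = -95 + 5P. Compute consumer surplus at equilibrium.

Consumer surplus = 9800

Equilibrium: 580 - 4P = -95 + 5P gives P* = 75, Q* = 280.
Demand choke price (D = 0): P = 145.
CS = ½(145 − 75)(280) = 9800.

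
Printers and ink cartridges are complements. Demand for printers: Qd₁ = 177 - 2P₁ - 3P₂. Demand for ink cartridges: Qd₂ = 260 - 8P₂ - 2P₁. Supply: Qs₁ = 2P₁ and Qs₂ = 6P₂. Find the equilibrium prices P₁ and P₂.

P₁ = 33.96, P₂ = 13.72

Market 1: 177 - 2P₁ - 3P₂ = 2P₁ → 4P₁ + 3P₂ = 177.
Market 2: 14P₂ + 2P₁ = 260.
Eliminating P₂: 14×(1) − 3×(2) gives 50P₁ = 1698, so P₁ = 33.96.
Back-substitute into (2): P₂ = (260 − 2×33.96) / 14 = 13.72.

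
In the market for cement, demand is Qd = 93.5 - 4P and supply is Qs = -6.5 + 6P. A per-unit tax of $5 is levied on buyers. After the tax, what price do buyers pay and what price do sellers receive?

Pre-tax equilibrium: P* = 10, Q* = 53.5.
Tax on buyers shifts demand to Qd = 93.5 − 4(P + 5) = 73.5 - 4P.
73.5 - 4P = -6.5 + 6P gives seller price Ps = 8; buyers pay Pb = 8 + 5 = 13.
New quantity: Q = 93.5 − 4(13) = 41.5.

Buyers pay $13, sellers receive $8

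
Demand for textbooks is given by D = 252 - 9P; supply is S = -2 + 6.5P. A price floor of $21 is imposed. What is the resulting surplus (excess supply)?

Equilibrium price would be P* = 508/31, so the floor at 21 binds.
At P = 21: D = 63, S = 134.5.
Surplus = 134.5 − 63 = 71.5.

Surplus = 71.5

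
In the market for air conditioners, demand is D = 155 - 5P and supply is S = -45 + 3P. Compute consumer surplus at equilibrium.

Consumer surplus = 90

Equilibrium: 155 - 5P = -45 + 3P gives P* = 25, Q* = 30.
Demand choke price (D = 0): P = 31.
CS = ½(31 − 25)(30) = 90.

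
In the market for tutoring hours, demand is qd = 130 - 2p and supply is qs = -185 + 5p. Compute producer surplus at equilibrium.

Equilibrium: 130 - 2p = -185 + 5p gives p* = 45, q* = 40.
Supply starts at p = 37 (where qs = 0).
PS = ½(45 − 37)(40) = 160.

Producer surplus = 160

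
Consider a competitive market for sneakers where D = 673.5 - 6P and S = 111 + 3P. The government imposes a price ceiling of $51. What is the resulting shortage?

Shortage = 103.5

Equilibrium price would be P* = 62.5, so the ceiling at 51 binds.
At P = 51: D = 673.5 − 6(51) = 367.5, S = 111 + 3(51) = 264.
Shortage = 367.5 − 264 = 103.5.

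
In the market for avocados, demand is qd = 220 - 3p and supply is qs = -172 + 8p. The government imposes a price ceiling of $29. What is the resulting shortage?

Equilibrium price would be p* = 392/11, so the ceiling at 29 binds.
At p = 29: qd = 220 − 3(29) = 133, qs = -172 + 8(29) = 60.
Shortage = 133 − 60 = 73.

Shortage = 73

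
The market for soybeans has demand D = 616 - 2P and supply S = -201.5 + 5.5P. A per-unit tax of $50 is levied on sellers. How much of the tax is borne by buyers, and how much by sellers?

Pre-tax equilibrium: P* = 109, Q* = 398.
Tax on sellers shifts supply to S = -201.5 + 5.5(P − 50) = -476.5 + 5.5P.
616 - 2P = -476.5 + 5.5P gives buyer price Pb = 437/3; sellers receive Ps = 437/3 − 50 = 287/3.
New quantity: Q = 616 − 2(437/3) = 974/3.
Buyer burden = 437/3 − 109 = 110/3; seller burden = 109 − 287/3 = 40/3.

Buyers bear 110/3, sellers bear 40/3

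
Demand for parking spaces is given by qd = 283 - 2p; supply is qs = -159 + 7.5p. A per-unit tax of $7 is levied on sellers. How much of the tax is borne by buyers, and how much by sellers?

Buyers bear 105/19, sellers bear 28/19

Pre-tax equilibrium: p* = 884/19, q* = 3609/19.
Tax on sellers shifts supply to qs = -159 + 7.5(p − 7) = -211.5 + 7.5p.
283 - 2p = -211.5 + 7.5p gives buyer price pb = 989/19; sellers receive ps = 989/19 − 7 = 856/19.
New quantity: q = 283 − 2(989/19) = 3399/19.
Buyer burden = 989/19 − 884/19 = 105/19; seller burden = 884/19 − 856/19 = 28/19.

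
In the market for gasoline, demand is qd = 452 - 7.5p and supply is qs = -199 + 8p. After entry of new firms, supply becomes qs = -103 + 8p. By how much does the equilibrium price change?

Δp = -192/31

Original equilibrium: p* = 42, q* = 137.
New equilibrium: 452 - 7.5p = -103 + 8p, so 555 = 15.5p and p' = 1110/31; q' = 452 − 7.5(1110/31) = 5687/31.
Change in price: 1110/31 − 42 = -192/31.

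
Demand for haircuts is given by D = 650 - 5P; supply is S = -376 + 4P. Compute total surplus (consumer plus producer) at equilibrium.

Total surplus = 1440

Equilibrium: 650 - 5P = -376 + 4P gives P* = 114, Q* = 80.
Demand choke price: P = 130; supply starts at P = 94.
CS = ½(130 − 114)(80) = 640; PS = ½(114 − 94)(80) = 800.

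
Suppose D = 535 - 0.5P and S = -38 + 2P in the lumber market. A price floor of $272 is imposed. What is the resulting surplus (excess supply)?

Equilibrium price would be P* = 229.2, so the floor at 272 binds.
At P = 272: D = 399, S = 506.
Surplus = 506 − 399 = 107.

Surplus = 107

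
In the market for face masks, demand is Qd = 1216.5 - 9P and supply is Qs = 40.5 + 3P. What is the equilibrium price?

Set Qd = Qs: 1216.5 - 9P = 40.5 + 3P.
1176 = 12P, so P* = 98.
Q* = 1216.5 − 9(98) = 334.5.

P* = 98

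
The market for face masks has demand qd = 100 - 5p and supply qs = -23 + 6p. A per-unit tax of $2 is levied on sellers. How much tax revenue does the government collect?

Tax revenue = 850/11

Pre-tax equilibrium: p* = 123/11, q* = 485/11.
Tax on sellers shifts supply to qs = -23 + 6(p − 2) = -35 + 6p.
100 - 5p = -35 + 6p gives buyer price pb = 135/11; sellers receive ps = 135/11 − 2 = 113/11.
New quantity: q = 100 − 5(135/11) = 425/11.
Revenue = 2 × 425/11 = 850/11.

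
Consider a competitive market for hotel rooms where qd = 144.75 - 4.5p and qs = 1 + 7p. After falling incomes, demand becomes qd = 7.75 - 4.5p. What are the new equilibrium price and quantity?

Original equilibrium: p* = 12.5, q* = 88.5.
New equilibrium: 7.75 - 4.5p = 1 + 7p, so 6.75 = 11.5p and p' = 27/46; q' = 7.75 − 4.5(27/46) = 235/46.

p' = 27/46, q' = 235/46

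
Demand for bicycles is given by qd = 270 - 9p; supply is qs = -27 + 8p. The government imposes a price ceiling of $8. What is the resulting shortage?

Shortage = 161

Equilibrium price would be p* = 297/17, so the ceiling at 8 binds.
At p = 8: qd = 270 − 9(8) = 198, qs = -27 + 8(8) = 37.
Shortage = 198 − 37 = 161.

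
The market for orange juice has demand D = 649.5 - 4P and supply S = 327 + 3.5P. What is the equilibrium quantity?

Q* = 477.5

Set D = S: 649.5 - 4P = 327 + 3.5P.
322.5 = 7.5P, so P* = 43.
Q* = 649.5 − 4(43) = 477.5.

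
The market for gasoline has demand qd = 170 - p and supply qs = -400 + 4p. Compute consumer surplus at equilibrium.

Equilibrium: 170 - p = -400 + 4p gives p* = 114, q* = 56.
Demand choke price (qd = 0): p = 170.
CS = ½(170 − 114)(56) = 1568.

Consumer surplus = 1568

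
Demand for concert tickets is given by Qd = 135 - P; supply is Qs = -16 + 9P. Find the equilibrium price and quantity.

Set Qd = Qs: 135 - P = -16 + 9P.
151 = 10P, so P* = 15.1.
Q* = 135 − 1(15.1) = 119.9.

P* = 15.1, Q* = 119.9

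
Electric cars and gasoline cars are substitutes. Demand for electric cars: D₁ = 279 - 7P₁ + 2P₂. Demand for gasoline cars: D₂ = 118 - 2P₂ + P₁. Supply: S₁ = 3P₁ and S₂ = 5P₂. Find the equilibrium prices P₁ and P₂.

P₁ = 2189/68, P₂ = 1459/68

Market 1: 279 - 7P₁ + 2P₂ = 3P₁ → 10P₁ - 2P₂ = 279.
Market 2: 7P₂ - P₁ = 118.
Eliminating P₂: 7×(1) + 2×(2) gives 68P₁ = 2189, so P₁ = 2189/68.
Back-substitute into (2): P₂ = (118 + 1×2189/68) / 7 = 1459/68.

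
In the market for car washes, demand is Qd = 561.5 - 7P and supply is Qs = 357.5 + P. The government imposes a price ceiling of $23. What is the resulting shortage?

Shortage = 20

Equilibrium price would be P* = 25.5, so the ceiling at 23 binds.
At P = 23: Qd = 561.5 − 7(23) = 400.5, Qs = 357.5 + 1(23) = 380.5.
Shortage = 400.5 − 380.5 = 20.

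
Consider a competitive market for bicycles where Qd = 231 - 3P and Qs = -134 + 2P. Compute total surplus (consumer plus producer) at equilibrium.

Total surplus = 60

Equilibrium: 231 - 3P = -134 + 2P gives P* = 73, Q* = 12.
Demand choke price: P = 77; supply starts at P = 67.
CS = ½(77 − 73)(12) = 24; PS = ½(73 − 67)(12) = 36.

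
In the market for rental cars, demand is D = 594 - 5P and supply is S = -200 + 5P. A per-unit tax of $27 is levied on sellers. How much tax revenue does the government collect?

Tax revenue = 3496.5

Pre-tax equilibrium: P* = 79.4, Q* = 197.
Tax on sellers shifts supply to S = -200 + 5(P − 27) = -335 + 5P.
594 - 5P = -335 + 5P gives buyer price Pb = 92.9; sellers receive Ps = 92.9 − 27 = 65.9.
New quantity: Q = 594 − 5(92.9) = 129.5.
Revenue = 27 × 129.5 = 3496.5.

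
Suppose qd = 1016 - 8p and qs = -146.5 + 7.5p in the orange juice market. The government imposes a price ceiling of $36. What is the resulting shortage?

Shortage = 604.5

Equilibrium price would be p* = 75, so the ceiling at 36 binds.
At p = 36: qd = 1016 − 8(36) = 728, qs = -146.5 + 7.5(36) = 123.5.
Shortage = 728 − 123.5 = 604.5.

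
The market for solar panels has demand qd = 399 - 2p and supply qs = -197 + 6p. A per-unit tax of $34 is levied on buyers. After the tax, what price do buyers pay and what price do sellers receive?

Buyers pay $100, sellers receive $66

Pre-tax equilibrium: p* = 74.5, q* = 250.
Tax on buyers shifts demand to qd = 399 − 2(p + 34) = 331 - 2p.
331 - 2p = -197 + 6p gives seller price ps = 66; buyers pay pb = 66 + 34 = 100.
New quantity: q = 399 − 2(100) = 199.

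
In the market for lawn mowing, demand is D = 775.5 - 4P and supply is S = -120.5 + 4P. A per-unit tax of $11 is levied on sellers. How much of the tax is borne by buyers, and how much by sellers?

Buyers bear $5.5, sellers bear $5.5

Pre-tax equilibrium: P* = 112, Q* = 327.5.
Tax on sellers shifts supply to S = -120.5 + 4(P − 11) = -164.5 + 4P.
775.5 - 4P = -164.5 + 4P gives buyer price Pb = 117.5; sellers receive Ps = 117.5 − 11 = 106.5.
New quantity: Q = 775.5 − 4(117.5) = 305.5.
Buyer burden = 117.5 − 112 = 5.5; seller burden = 112 − 106.5 = 5.5.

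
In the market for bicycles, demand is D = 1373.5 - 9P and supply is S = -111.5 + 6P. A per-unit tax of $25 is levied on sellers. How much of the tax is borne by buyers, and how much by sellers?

Buyers bear $10, sellers bear $15

Pre-tax equilibrium: P* = 99, Q* = 482.5.
Tax on sellers shifts supply to S = -111.5 + 6(P − 25) = -261.5 + 6P.
1373.5 - 9P = -261.5 + 6P gives buyer price Pb = 109; sellers receive Ps = 109 − 25 = 84.
New quantity: Q = 1373.5 − 9(109) = 392.5.
Buyer burden = 109 − 99 = 10; seller burden = 99 − 84 = 15.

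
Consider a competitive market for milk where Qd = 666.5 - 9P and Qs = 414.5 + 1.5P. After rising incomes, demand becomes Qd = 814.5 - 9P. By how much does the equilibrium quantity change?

ΔQ = 148/7

Original equilibrium: P* = 24, Q* = 450.5.
New equilibrium: 814.5 - 9P = 414.5 + 1.5P, so 400 = 10.5P and P' = 800/21; Q' = 814.5 − 9(800/21) = 6603/14.
Change in quantity: 6603/14 − 450.5 = 148/7.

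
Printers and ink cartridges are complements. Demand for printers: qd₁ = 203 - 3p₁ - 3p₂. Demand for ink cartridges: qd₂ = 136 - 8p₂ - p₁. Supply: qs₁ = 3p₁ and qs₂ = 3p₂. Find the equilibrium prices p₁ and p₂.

p₁ = 1825/63, p₂ = 613/63

Market 1: 203 - 3p₁ - 3p₂ = 3p₁ → 6p₁ + 3p₂ = 203.
Market 2: 11p₂ + p₁ = 136.
Eliminating p₂: 11×(1) − 3×(2) gives 63p₁ = 1825, so p₁ = 1825/63.
Back-substitute into (2): p₂ = (136 − 1×1825/63) / 11 = 613/63.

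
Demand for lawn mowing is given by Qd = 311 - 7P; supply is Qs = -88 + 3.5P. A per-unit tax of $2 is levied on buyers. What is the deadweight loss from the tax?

Deadweight loss = 14/3

Pre-tax equilibrium: P* = 38, Q* = 45.
Tax on buyers shifts demand to Qd = 311 − 7(P + 2) = 297 - 7P.
297 - 7P = -88 + 3.5P gives seller price Ps = 110/3; buyers pay Pb = 110/3 + 2 = 116/3.
New quantity: Q = 311 − 7(116/3) = 121/3.
DWL = ½ × 2 × (45 − 121/3) = 14/3.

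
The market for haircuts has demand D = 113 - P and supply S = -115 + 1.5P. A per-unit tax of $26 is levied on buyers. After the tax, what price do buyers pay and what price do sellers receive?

Buyers pay $106.8, sellers receive $80.8

Pre-tax equilibrium: P* = 91.2, Q* = 21.8.
Tax on buyers shifts demand to D = 113 − 1(P + 26) = 87 - P.
87 - P = -115 + 1.5P gives seller price Ps = 80.8; buyers pay Pb = 80.8 + 26 = 106.8.
New quantity: Q = 113 − 1(106.8) = 6.2.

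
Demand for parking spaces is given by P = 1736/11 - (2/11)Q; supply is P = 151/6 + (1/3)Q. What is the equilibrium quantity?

Q* = 257.5

Set the two price expressions equal: 1736/11 - (2/11)Q = 151/6 + (1/3)Q.
8755/66 = (17/33)Q, so Q* = 257.5.
P* = 1736/11 − (2/11)(257.5) = 111.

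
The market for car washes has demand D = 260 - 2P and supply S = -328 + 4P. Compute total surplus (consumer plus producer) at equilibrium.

Equilibrium: 260 - 2P = -328 + 4P gives P* = 98, Q* = 64.
Demand choke price: P = 130; supply starts at P = 82.
CS = ½(130 − 98)(64) = 1024; PS = ½(98 − 82)(64) = 512.

Total surplus = 1536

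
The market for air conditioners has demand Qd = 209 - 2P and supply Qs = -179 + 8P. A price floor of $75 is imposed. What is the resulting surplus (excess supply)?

Equilibrium price would be P* = 38.8, so the floor at 75 binds.
At P = 75: Qd = 59, Qs = 421.
Surplus = 421 − 59 = 362.

Surplus = 362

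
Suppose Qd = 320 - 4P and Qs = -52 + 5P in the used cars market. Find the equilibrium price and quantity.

P* = 124/3, Q* = 464/3

Set Qd = Qs: 320 - 4P = -52 + 5P.
372 = 9P, so P* = 124/3.
Q* = 320 − 4(124/3) = 464/3.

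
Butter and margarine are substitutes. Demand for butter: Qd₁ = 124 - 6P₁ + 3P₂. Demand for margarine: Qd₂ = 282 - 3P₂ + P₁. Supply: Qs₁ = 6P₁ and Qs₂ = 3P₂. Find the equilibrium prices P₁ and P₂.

Market 1: 124 - 6P₁ + 3P₂ = 6P₁ → 12P₁ - 3P₂ = 124.
Market 2: 6P₂ - P₁ = 282.
Eliminating P₂: 6×(1) + 3×(2) gives 69P₁ = 1590, so P₁ = 530/23.
Back-substitute into (2): P₂ = (282 + 1×530/23) / 6 = 3508/69.

P₁ = 530/23, P₂ = 3508/69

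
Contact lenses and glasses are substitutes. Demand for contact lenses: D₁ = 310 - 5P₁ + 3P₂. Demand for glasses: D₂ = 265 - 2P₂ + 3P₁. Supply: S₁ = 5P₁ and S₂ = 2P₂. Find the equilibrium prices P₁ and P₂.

P₁ = 2035/31, P₂ = 3580/31

Market 1: 310 - 5P₁ + 3P₂ = 5P₁ → 10P₁ - 3P₂ = 310.
Market 2: 4P₂ - 3P₁ = 265.
Eliminating P₂: 4×(1) + 3×(2) gives 31P₁ = 2035, so P₁ = 2035/31.
Back-substitute into (2): P₂ = (265 + 3×2035/31) / 4 = 3580/31.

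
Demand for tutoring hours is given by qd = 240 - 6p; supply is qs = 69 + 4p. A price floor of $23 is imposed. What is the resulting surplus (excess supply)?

Surplus = 59

Equilibrium price would be p* = 17.1, so the floor at 23 binds.
At p = 23: qd = 102, qs = 161.
Surplus = 161 − 102 = 59.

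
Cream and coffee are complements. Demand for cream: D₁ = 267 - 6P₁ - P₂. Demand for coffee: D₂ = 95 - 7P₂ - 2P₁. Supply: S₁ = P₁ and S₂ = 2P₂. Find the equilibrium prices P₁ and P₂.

P₁ = 2308/61, P₂ = 131/61

Market 1: 267 - 6P₁ - P₂ = P₁ → 7P₁ + P₂ = 267.
Market 2: 9P₂ + 2P₁ = 95.
Eliminating P₂: 9×(1) − 1×(2) gives 61P₁ = 2308, so P₁ = 2308/61.
Back-substitute into (2): P₂ = (95 − 2×2308/61) / 9 = 131/61.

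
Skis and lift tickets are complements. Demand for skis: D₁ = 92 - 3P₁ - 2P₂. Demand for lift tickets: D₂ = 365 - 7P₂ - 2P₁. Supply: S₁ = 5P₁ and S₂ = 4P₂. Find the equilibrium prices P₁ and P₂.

P₁ = 47/14, P₂ = 228/7

Market 1: 92 - 3P₁ - 2P₂ = 5P₁ → 8P₁ + 2P₂ = 92.
Market 2: 11P₂ + 2P₁ = 365.
Eliminating P₂: 11×(1) − 2×(2) gives 84P₁ = 282, so P₁ = 47/14.
Back-substitute into (2): P₂ = (365 − 2×47/14) / 11 = 228/7.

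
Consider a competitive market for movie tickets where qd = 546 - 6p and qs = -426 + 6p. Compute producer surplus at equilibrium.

Producer surplus = 300

Equilibrium: 546 - 6p = -426 + 6p gives p* = 81, q* = 60.
Supply starts at p = 71 (where qs = 0).
PS = ½(81 − 71)(60) = 300.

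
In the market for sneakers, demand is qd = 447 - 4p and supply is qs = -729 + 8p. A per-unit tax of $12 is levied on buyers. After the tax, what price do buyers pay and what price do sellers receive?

Pre-tax equilibrium: p* = 98, q* = 55.
Tax on buyers shifts demand to qd = 447 − 4(p + 12) = 399 - 4p.
399 - 4p = -729 + 8p gives seller price ps = 94; buyers pay pb = 94 + 12 = 106.
New quantity: q = 447 − 4(106) = 23.

Buyers pay $106, sellers receive $94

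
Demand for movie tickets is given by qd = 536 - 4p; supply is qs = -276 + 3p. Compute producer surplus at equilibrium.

Producer surplus = 864

Equilibrium: 536 - 4p = -276 + 3p gives p* = 116, q* = 72.
Supply starts at p = 92 (where qs = 0).
PS = ½(116 − 92)(72) = 864.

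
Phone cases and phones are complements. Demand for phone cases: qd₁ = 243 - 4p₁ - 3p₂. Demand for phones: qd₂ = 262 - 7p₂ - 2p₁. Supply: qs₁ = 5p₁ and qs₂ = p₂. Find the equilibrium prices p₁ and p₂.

Market 1: 243 - 4p₁ - 3p₂ = 5p₁ → 9p₁ + 3p₂ = 243.
Market 2: 8p₂ + 2p₁ = 262.
Eliminating p₂: 8×(1) − 3×(2) gives 66p₁ = 1158, so p₁ = 193/11.
Back-substitute into (2): p₂ = (262 − 2×193/11) / 8 = 312/11.

p₁ = 193/11, p₂ = 312/11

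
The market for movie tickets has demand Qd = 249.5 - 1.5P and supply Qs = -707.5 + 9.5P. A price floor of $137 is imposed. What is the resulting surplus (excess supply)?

Equilibrium price would be P* = 87, so the floor at 137 binds.
At P = 137: Qd = 44, Qs = 594.
Surplus = 594 − 44 = 550.

Surplus = 550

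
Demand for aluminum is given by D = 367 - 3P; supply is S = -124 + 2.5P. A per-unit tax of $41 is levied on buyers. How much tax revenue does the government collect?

Tax revenue = 19516/11

Pre-tax equilibrium: P* = 982/11, Q* = 1091/11.
Tax on buyers shifts demand to D = 367 − 3(P + 41) = 244 - 3P.
244 - 3P = -124 + 2.5P gives seller price Ps = 736/11; buyers pay Pb = 736/11 + 41 = 1187/11.
New quantity: Q = 367 − 3(1187/11) = 476/11.
Revenue = 41 × 476/11 = 19516/11.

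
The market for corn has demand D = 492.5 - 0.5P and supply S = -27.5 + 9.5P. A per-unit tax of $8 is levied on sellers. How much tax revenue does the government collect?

Pre-tax equilibrium: P* = 52, Q* = 466.5.
Tax on sellers shifts supply to S = -27.5 + 9.5(P − 8) = -103.5 + 9.5P.
492.5 - 0.5P = -103.5 + 9.5P gives buyer price Pb = 59.6; sellers receive Ps = 59.6 − 8 = 51.6.
New quantity: Q = 492.5 − 0.5(59.6) = 462.7.
Revenue = 8 × 462.7 = 3701.6.

Tax revenue = 3701.6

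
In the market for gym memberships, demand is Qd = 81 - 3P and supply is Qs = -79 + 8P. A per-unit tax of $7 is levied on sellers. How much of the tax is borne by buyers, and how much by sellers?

Buyers bear 56/11, sellers bear 21/11

Pre-tax equilibrium: P* = 160/11, Q* = 411/11.
Tax on sellers shifts supply to Qs = -79 + 8(P − 7) = -135 + 8P.
81 - 3P = -135 + 8P gives buyer price Pb = 216/11; sellers receive Ps = 216/11 − 7 = 139/11.
New quantity: Q = 81 − 3(216/11) = 243/11.
Buyer burden = 216/11 − 160/11 = 56/11; seller burden = 160/11 − 139/11 = 21/11.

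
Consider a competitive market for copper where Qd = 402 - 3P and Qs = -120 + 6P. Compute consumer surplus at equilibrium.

Consumer surplus = 8664

Equilibrium: 402 - 3P = -120 + 6P gives P* = 58, Q* = 228.
Demand choke price (Qd = 0): P = 134.
CS = ½(134 − 58)(228) = 8664.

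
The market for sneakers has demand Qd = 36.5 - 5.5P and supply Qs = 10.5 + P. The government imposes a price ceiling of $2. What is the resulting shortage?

Shortage = 13

Equilibrium price would be P* = 4, so the ceiling at 2 binds.
At P = 2: Qd = 36.5 − 5.5(2) = 25.5, Qs = 10.5 + 1(2) = 12.5.
Shortage = 25.5 − 12.5 = 13.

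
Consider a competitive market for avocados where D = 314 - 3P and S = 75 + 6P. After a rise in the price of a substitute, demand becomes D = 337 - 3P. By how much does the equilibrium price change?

ΔP = 23/9

Original equilibrium: P* = 239/9, Q* = 703/3.
New equilibrium: 337 - 3P = 75 + 6P, so 262 = 9P and P' = 262/9; Q' = 337 − 3(262/9) = 749/3.
Change in price: 262/9 − 239/9 = 23/9.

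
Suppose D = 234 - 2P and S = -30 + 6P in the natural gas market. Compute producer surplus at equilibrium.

Equilibrium: 234 - 2P = -30 + 6P gives P* = 33, Q* = 168.
Supply starts at P = 5 (where S = 0).
PS = ½(33 − 5)(168) = 2352.

Producer surplus = 2352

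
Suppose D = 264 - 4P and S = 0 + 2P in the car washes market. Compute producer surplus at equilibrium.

Producer surplus = 1936

Equilibrium: 264 - 4P = 0 + 2P gives P* = 44, Q* = 88.
Supply starts at P = 0 (where S = 0).
PS = ½(44 − 0)(88) = 1936.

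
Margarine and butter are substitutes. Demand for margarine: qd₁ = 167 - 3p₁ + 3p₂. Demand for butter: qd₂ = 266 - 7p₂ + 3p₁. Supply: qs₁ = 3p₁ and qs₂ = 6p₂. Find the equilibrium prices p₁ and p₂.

p₁ = 2969/69, p₂ = 699/23

Market 1: 167 - 3p₁ + 3p₂ = 3p₁ → 6p₁ - 3p₂ = 167.
Market 2: 13p₂ - 3p₁ = 266.
Eliminating p₂: 13×(1) + 3×(2) gives 69p₁ = 2969, so p₁ = 2969/69.
Back-substitute into (2): p₂ = (266 + 3×2969/69) / 13 = 699/23.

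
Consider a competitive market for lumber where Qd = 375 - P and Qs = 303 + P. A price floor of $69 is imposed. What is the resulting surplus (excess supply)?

Equilibrium price would be P* = 36, so the floor at 69 binds.
At P = 69: Qd = 306, Qs = 372.
Surplus = 372 − 306 = 66.

Surplus = 66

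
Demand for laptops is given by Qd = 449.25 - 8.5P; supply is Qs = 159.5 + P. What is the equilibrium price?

P* = 30.5

Set Qd = Qs: 449.25 - 8.5P = 159.5 + P.
289.75 = 9.5P, so P* = 30.5.
Q* = 449.25 − 8.5(30.5) = 190.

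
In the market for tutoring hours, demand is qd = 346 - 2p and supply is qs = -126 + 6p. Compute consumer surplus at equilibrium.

Consumer surplus = 12996

Equilibrium: 346 - 2p = -126 + 6p gives p* = 59, q* = 228.
Demand choke price (qd = 0): p = 173.
CS = ½(173 − 59)(228) = 12996.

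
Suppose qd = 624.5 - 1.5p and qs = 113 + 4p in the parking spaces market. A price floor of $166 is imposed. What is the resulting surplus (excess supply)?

Equilibrium price would be p* = 93, so the floor at 166 binds.
At p = 166: qd = 375.5, qs = 777.
Surplus = 777 − 375.5 = 401.5.

Surplus = 401.5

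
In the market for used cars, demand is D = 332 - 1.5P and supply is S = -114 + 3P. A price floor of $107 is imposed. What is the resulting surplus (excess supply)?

Surplus = 35.5

Equilibrium price would be P* = 892/9, so the floor at 107 binds.
At P = 107: D = 171.5, S = 207.
Surplus = 207 − 171.5 = 35.5.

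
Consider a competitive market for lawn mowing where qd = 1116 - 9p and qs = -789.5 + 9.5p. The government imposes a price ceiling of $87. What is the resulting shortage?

Shortage = 296

Equilibrium price would be p* = 103, so the ceiling at 87 binds.
At p = 87: qd = 1116 − 9(87) = 333, qs = -789.5 + 9.5(87) = 37.
Shortage = 333 − 37 = 296.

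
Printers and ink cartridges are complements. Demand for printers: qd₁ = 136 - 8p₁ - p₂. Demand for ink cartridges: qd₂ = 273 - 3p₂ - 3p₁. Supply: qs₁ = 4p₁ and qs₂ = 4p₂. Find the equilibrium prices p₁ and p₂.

Market 1: 136 - 8p₁ - p₂ = 4p₁ → 12p₁ + p₂ = 136.
Market 2: 7p₂ + 3p₁ = 273.
Eliminating p₂: 7×(1) − 1×(2) gives 81p₁ = 679, so p₁ = 679/81.
Back-substitute into (2): p₂ = (273 − 3×679/81) / 7 = 956/27.

p₁ = 679/81, p₂ = 956/27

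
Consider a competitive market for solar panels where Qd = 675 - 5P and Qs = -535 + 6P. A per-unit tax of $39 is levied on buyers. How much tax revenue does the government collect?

Pre-tax equilibrium: P* = 110, Q* = 125.
Tax on buyers shifts demand to Qd = 675 − 5(P + 39) = 480 - 5P.
480 - 5P = -535 + 6P gives seller price Ps = 1015/11; buyers pay Pb = 1015/11 + 39 = 1444/11.
New quantity: Q = 675 − 5(1444/11) = 205/11.
Revenue = 39 × 205/11 = 7995/11.

Tax revenue = 7995/11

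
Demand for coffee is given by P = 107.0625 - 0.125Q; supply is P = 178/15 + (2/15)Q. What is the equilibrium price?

Set the two price expressions equal: 107.0625 - 0.125Q = 178/15 + (2/15)Q.
22847/240 = (31/120)Q, so Q* = 368.5.
P* = 107.0625 − (0.125)(368.5) = 61.

P* = 61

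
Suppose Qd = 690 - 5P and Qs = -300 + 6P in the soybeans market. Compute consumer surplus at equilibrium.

Consumer surplus = 5760

Equilibrium: 690 - 5P = -300 + 6P gives P* = 90, Q* = 240.
Demand choke price (Qd = 0): P = 138.
CS = ½(138 − 90)(240) = 5760.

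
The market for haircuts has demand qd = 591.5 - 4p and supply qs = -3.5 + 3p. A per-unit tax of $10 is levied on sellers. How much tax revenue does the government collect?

Pre-tax equilibrium: p* = 85, q* = 251.5.
Tax on sellers shifts supply to qs = -3.5 + 3(p − 10) = -33.5 + 3p.
591.5 - 4p = -33.5 + 3p gives buyer price pb = 625/7; sellers receive ps = 625/7 − 10 = 555/7.
New quantity: q = 591.5 − 4(625/7) = 3281/14.
Revenue = 10 × 3281/14 = 16405/7.

Tax revenue = 16405/7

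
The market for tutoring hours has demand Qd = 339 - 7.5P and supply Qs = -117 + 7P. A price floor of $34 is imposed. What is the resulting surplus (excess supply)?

Equilibrium price would be P* = 912/29, so the floor at 34 binds.
At P = 34: Qd = 84, Qs = 121.
Surplus = 121 − 84 = 37.

Surplus = 37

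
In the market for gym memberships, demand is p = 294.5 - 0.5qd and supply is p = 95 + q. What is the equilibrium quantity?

q* = 133

Set the two price expressions equal: 294.5 - 0.5q = 95 + q.
199.5 = 1.5q, so q* = 133.
p* = 294.5 − (0.5)(133) = 228.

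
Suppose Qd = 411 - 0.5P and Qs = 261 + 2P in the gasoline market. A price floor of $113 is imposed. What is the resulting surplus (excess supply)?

Surplus = 132.5

Equilibrium price would be P* = 60, so the floor at 113 binds.
At P = 113: Qd = 354.5, Qs = 487.
Surplus = 487 − 354.5 = 132.5.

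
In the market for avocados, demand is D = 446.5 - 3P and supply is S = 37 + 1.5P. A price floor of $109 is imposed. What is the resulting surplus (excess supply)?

Equilibrium price would be P* = 91, so the floor at 109 binds.
At P = 109: D = 119.5, S = 200.5.
Surplus = 200.5 − 119.5 = 81.

Surplus = 81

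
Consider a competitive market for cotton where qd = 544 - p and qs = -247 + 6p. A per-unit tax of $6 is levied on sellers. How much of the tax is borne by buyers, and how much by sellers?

Pre-tax equilibrium: p* = 113, q* = 431.
Tax on sellers shifts supply to qs = -247 + 6(p − 6) = -283 + 6p.
544 - p = -283 + 6p gives buyer price pb = 827/7; sellers receive ps = 827/7 − 6 = 785/7.
New quantity: q = 544 − 1(827/7) = 2981/7.
Buyer burden = 827/7 − 113 = 36/7; seller burden = 113 − 785/7 = 6/7.

Buyers bear 36/7, sellers bear 6/7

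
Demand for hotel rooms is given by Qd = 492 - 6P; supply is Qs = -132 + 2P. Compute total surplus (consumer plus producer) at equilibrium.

Total surplus = 192

Equilibrium: 492 - 6P = -132 + 2P gives P* = 78, Q* = 24.
Demand choke price: P = 82; supply starts at P = 66.
CS = ½(82 − 78)(24) = 48; PS = ½(78 − 66)(24) = 144.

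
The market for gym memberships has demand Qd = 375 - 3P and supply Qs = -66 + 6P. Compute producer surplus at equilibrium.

Producer surplus = 4332

Equilibrium: 375 - 3P = -66 + 6P gives P* = 49, Q* = 228.
Supply starts at P = 11 (where Qs = 0).
PS = ½(49 − 11)(228) = 4332.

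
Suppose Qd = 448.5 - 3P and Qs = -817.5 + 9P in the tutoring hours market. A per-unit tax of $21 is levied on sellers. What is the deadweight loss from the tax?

Pre-tax equilibrium: P* = 105.5, Q* = 132.
Tax on sellers shifts supply to Qs = -817.5 + 9(P − 21) = -1006.5 + 9P.
448.5 - 3P = -1006.5 + 9P gives buyer price Pb = 121.25; sellers receive Ps = 121.25 − 21 = 100.25.
New quantity: Q = 448.5 − 3(121.25) = 84.75.
DWL = ½ × 21 × (132 − 84.75) = 496.125.

Deadweight loss = 496.125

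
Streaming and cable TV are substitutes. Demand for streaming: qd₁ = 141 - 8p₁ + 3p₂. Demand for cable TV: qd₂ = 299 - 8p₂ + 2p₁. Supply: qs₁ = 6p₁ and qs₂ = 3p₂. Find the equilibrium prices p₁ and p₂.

Market 1: 141 - 8p₁ + 3p₂ = 6p₁ → 14p₁ - 3p₂ = 141.
Market 2: 11p₂ - 2p₁ = 299.
Eliminating p₂: 11×(1) + 3×(2) gives 148p₁ = 2448, so p₁ = 612/37.
Back-substitute into (2): p₂ = (299 + 2×612/37) / 11 = 1117/37.

p₁ = 612/37, p₂ = 1117/37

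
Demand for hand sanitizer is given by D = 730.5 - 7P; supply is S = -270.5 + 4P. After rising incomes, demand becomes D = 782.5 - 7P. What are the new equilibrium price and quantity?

P' = 1053/11, Q' = 2473/22

Original equilibrium: P* = 91, Q* = 93.5.
New equilibrium: 782.5 - 7P = -270.5 + 4P, so 1053 = 11P and P' = 1053/11; Q' = 782.5 − 7(1053/11) = 2473/22.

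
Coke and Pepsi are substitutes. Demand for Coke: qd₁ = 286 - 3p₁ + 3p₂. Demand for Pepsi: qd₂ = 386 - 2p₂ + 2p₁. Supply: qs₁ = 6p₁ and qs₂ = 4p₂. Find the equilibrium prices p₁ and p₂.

Market 1: 286 - 3p₁ + 3p₂ = 6p₁ → 9p₁ - 3p₂ = 286.
Market 2: 6p₂ - 2p₁ = 386.
Eliminating p₂: 6×(1) + 3×(2) gives 48p₁ = 2874, so p₁ = 59.875.
Back-substitute into (2): p₂ = (386 + 2×59.875) / 6 = 2023/24.

p₁ = 59.875, p₂ = 2023/24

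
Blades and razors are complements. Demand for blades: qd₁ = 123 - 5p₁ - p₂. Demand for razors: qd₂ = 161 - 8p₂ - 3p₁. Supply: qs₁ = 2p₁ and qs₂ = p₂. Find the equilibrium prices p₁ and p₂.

Market 1: 123 - 5p₁ - p₂ = 2p₁ → 7p₁ + p₂ = 123.
Market 2: 9p₂ + 3p₁ = 161.
Eliminating p₂: 9×(1) − 1×(2) gives 60p₁ = 946, so p₁ = 473/30.
Back-substitute into (2): p₂ = (161 − 3×473/30) / 9 = 379/30.

p₁ = 473/30, p₂ = 379/30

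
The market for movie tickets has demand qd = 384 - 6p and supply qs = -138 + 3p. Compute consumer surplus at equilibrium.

Equilibrium: 384 - 6p = -138 + 3p gives p* = 58, q* = 36.
Demand choke price (qd = 0): p = 64.
CS = ½(64 − 58)(36) = 108.

Consumer surplus = 108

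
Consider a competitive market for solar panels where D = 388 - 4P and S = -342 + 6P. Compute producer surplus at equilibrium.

Equilibrium: 388 - 4P = -342 + 6P gives P* = 73, Q* = 96.
Supply starts at P = 57 (where S = 0).
PS = ½(73 − 57)(96) = 768.

Producer surplus = 768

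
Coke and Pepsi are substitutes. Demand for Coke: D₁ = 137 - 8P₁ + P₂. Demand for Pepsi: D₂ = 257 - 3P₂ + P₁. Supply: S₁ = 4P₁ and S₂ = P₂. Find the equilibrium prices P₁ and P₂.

Market 1: 137 - 8P₁ + P₂ = 4P₁ → 12P₁ - P₂ = 137.
Market 2: 4P₂ - P₁ = 257.
Eliminating P₂: 4×(1) + 1×(2) gives 47P₁ = 805, so P₁ = 805/47.
Back-substitute into (2): P₂ = (257 + 1×805/47) / 4 = 3221/47.

P₁ = 805/47, P₂ = 3221/47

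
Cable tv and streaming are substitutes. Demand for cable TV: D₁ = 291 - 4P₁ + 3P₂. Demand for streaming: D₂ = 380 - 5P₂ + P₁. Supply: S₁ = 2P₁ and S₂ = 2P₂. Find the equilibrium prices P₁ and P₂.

Market 1: 291 - 4P₁ + 3P₂ = 2P₁ → 6P₁ - 3P₂ = 291.
Market 2: 7P₂ - P₁ = 380.
Eliminating P₂: 7×(1) + 3×(2) gives 39P₁ = 3177, so P₁ = 1059/13.
Back-substitute into (2): P₂ = (380 + 1×1059/13) / 7 = 857/13.

P₁ = 1059/13, P₂ = 857/13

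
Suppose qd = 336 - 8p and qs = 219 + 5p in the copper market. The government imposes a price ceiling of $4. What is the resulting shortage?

Equilibrium price would be p* = 9, so the ceiling at 4 binds.
At p = 4: qd = 336 − 8(4) = 304, qs = 219 + 5(4) = 239.
Shortage = 304 − 239 = 65.

Shortage = 65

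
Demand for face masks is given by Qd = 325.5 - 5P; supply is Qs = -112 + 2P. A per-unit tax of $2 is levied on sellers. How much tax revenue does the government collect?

Tax revenue = 142/7

Pre-tax equilibrium: P* = 62.5, Q* = 13.
Tax on sellers shifts supply to Qs = -112 + 2(P − 2) = -116 + 2P.
325.5 - 5P = -116 + 2P gives buyer price Pb = 883/14; sellers receive Ps = 883/14 − 2 = 855/14.
New quantity: Q = 325.5 − 5(883/14) = 71/7.
Revenue = 2 × 71/7 = 142/7.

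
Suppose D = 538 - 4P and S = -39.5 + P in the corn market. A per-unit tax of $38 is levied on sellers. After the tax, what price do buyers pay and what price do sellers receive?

Buyers pay $123.1, sellers receive $85.1

Pre-tax equilibrium: P* = 115.5, Q* = 76.
Tax on sellers shifts supply to S = -39.5 + 1(P − 38) = -77.5 + P.
538 - 4P = -77.5 + P gives buyer price Pb = 123.1; sellers receive Ps = 123.1 − 38 = 85.1.
New quantity: Q = 538 − 4(123.1) = 45.6.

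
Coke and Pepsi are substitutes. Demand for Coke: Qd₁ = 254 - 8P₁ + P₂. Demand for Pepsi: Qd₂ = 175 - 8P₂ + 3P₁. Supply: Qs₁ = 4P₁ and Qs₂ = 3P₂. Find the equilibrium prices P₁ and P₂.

Market 1: 254 - 8P₁ + P₂ = 4P₁ → 12P₁ - P₂ = 254.
Market 2: 11P₂ - 3P₁ = 175.
Eliminating P₂: 11×(1) + 1×(2) gives 129P₁ = 2969, so P₁ = 2969/129.
Back-substitute into (2): P₂ = (175 + 3×2969/129) / 11 = 954/43.

P₁ = 2969/129, P₂ = 954/43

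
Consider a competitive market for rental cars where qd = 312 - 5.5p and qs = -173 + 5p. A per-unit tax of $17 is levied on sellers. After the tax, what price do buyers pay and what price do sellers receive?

Pre-tax equilibrium: p* = 970/21, q* = 1217/21.
Tax on sellers shifts supply to qs = -173 + 5(p − 17) = -258 + 5p.
312 - 5.5p = -258 + 5p gives buyer price pb = 380/7; sellers receive ps = 380/7 − 17 = 261/7.
New quantity: q = 312 − 5.5(380/7) = 94/7.

Buyers pay 380/7, sellers receive 261/7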